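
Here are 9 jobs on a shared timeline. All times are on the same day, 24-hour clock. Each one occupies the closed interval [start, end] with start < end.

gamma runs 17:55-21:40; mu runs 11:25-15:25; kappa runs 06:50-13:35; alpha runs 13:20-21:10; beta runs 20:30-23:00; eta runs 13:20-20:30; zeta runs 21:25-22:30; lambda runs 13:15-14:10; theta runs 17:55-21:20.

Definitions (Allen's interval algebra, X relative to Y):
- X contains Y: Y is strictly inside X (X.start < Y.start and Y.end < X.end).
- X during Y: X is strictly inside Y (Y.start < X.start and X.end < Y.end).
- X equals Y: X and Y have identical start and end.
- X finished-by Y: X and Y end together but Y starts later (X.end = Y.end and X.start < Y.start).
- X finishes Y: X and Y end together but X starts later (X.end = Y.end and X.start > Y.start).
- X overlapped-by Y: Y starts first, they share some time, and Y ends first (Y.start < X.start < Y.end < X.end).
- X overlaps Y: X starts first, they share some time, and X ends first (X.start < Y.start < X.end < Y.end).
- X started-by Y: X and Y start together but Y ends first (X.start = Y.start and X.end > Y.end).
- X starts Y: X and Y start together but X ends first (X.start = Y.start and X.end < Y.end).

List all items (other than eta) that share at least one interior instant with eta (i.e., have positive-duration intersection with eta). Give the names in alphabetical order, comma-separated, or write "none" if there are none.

Target eta = [13:20, 20:30].
alpha [13:20, 21:10] → started-by → yes.
beta [20:30, 23:00] → met-by → no.
gamma [17:55, 21:40] → overlapped-by → yes.
kappa [06:50, 13:35] → overlaps → yes.
lambda [13:15, 14:10] → overlaps → yes.
mu [11:25, 15:25] → overlaps → yes.
theta [17:55, 21:20] → overlapped-by → yes.
zeta [21:25, 22:30] → after → no.
Result: alpha, gamma, kappa, lambda, mu, theta.

alpha, gamma, kappa, lambda, mu, theta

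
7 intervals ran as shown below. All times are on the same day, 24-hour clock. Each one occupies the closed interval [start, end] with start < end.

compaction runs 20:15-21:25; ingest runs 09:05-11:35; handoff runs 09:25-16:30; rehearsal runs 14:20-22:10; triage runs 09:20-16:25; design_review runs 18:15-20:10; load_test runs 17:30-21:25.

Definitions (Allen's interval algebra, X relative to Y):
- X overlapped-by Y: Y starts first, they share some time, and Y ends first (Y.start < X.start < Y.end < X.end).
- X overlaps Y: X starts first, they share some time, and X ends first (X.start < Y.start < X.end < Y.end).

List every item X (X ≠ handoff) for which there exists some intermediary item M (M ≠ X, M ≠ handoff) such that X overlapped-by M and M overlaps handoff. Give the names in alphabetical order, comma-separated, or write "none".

rehearsal, triage

Target handoff = [09:25, 16:30].
Intermediaries M with M overlaps handoff: ingest, triage.
Via ingest — items with X overlapped-by ingest: triage.
Via triage — items with X overlapped-by triage: rehearsal.
Union: rehearsal, triage.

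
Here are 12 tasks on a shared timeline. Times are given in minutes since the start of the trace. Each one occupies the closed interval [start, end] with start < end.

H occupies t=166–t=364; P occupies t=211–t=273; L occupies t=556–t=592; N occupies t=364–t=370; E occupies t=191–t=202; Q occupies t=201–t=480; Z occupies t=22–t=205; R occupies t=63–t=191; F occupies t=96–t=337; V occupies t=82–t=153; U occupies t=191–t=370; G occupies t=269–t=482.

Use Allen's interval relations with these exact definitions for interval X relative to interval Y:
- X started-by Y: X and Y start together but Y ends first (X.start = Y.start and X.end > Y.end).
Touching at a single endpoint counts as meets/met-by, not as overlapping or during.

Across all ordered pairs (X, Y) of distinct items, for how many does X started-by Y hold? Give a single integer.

1

Checking all 132 ordered pairs for relation 'started-by'; matching pairs in alphabetical order:
(U, E): U started-by E ✓
Count: 1.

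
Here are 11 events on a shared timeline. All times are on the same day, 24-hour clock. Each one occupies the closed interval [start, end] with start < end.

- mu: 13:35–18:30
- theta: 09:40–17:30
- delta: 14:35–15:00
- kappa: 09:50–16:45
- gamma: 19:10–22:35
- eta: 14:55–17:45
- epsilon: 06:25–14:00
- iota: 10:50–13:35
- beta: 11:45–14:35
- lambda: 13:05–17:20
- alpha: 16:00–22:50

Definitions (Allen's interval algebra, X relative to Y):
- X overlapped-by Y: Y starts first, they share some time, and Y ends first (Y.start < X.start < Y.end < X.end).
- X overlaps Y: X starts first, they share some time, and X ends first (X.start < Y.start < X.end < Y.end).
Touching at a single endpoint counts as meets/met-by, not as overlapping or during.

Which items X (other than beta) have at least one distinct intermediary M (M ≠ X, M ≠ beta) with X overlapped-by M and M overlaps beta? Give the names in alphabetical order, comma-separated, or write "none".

Target beta = [11:45, 14:35].
Intermediaries M with M overlaps beta: epsilon, iota.
Via epsilon — items with X overlapped-by epsilon: kappa, lambda, mu, theta.
Via iota — items with X overlapped-by iota: lambda.
Union: kappa, lambda, mu, theta.

kappa, lambda, mu, theta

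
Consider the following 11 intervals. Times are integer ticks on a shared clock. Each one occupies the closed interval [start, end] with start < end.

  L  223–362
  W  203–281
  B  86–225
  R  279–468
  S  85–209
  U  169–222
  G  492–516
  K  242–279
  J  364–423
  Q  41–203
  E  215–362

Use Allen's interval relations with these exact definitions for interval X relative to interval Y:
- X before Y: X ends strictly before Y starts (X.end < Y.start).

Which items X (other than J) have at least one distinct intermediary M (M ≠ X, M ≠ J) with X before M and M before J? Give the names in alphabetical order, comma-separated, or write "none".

B, Q, S, U

Target J = [364, 423].
Intermediaries M with M before J: B, E, K, L, Q, S, U, W.
Via B — items with X before B: none.
Via E — items with X before E: Q, S.
Via K — items with X before K: B, Q, S, U.
Via L — items with X before L: Q, S, U.
Via Q — items with X before Q: none.
Via S — items with X before S: none.
Via U — items with X before U: none.
Via W — items with X before W: none.
Union: B, Q, S, U.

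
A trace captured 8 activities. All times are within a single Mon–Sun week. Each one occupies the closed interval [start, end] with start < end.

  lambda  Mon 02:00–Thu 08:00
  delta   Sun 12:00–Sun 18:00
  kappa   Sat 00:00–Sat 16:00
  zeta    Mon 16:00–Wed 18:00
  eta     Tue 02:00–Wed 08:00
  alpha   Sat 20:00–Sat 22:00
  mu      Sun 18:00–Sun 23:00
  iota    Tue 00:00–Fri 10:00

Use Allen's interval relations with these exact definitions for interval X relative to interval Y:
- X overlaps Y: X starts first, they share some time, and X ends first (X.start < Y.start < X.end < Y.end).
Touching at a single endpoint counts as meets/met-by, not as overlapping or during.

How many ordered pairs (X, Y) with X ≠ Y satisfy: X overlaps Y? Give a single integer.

2

Checking all 56 ordered pairs for relation 'overlaps'; matching pairs in alphabetical order:
(lambda, iota): lambda overlaps iota ✓
(zeta, iota): zeta overlaps iota ✓
Count: 2.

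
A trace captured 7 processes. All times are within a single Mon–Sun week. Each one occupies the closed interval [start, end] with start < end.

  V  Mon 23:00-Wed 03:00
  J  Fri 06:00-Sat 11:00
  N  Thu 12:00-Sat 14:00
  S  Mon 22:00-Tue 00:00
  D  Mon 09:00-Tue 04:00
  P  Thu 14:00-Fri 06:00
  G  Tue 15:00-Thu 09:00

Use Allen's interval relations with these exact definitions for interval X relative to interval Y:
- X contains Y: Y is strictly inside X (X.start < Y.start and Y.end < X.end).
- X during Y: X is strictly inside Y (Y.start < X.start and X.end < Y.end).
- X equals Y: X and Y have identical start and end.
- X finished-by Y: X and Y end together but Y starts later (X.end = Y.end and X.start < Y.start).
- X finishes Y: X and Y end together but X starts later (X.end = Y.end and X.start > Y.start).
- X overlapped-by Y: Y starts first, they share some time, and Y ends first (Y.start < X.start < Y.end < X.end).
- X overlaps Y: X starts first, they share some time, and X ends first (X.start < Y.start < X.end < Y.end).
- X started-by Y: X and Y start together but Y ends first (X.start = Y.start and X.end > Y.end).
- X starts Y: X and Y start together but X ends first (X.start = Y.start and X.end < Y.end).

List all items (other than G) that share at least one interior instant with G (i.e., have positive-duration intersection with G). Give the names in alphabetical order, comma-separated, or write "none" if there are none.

Target G = [Tue 15:00, Thu 09:00].
D [Mon 09:00, Tue 04:00] → before → no.
J [Fri 06:00, Sat 11:00] → after → no.
N [Thu 12:00, Sat 14:00] → after → no.
P [Thu 14:00, Fri 06:00] → after → no.
S [Mon 22:00, Tue 00:00] → before → no.
V [Mon 23:00, Wed 03:00] → overlaps → yes.
Result: V.

V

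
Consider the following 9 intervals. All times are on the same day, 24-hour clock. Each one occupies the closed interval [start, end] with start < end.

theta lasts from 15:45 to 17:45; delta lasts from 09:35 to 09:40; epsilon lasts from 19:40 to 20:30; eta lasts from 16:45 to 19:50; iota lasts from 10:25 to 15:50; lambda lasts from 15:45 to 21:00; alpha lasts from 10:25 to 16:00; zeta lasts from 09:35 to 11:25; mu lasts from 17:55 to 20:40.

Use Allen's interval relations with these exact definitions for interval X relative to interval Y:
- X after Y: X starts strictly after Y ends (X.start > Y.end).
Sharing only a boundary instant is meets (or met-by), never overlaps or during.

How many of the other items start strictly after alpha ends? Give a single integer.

Target alpha = [10:25, 16:00].
delta [09:35, 09:40] → before → no.
epsilon [19:40, 20:30] → after → counts.
eta [16:45, 19:50] → after → counts.
iota [10:25, 15:50] → starts → no.
lambda [15:45, 21:00] → overlapped-by → no.
mu [17:55, 20:40] → after → counts.
theta [15:45, 17:45] → overlapped-by → no.
zeta [09:35, 11:25] → overlaps → no.
Total: 3.

3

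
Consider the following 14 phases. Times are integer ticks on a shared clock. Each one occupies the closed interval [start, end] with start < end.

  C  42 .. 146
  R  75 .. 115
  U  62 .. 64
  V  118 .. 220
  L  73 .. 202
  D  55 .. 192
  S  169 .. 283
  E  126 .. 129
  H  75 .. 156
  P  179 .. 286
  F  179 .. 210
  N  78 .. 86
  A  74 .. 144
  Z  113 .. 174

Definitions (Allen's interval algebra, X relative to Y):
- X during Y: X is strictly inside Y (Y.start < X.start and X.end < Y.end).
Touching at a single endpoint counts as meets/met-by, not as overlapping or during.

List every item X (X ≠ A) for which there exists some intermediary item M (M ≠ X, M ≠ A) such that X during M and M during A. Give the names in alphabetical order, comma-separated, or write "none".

Target A = [74, 144].
Intermediaries M with M during A: E, N, R.
Via E — items with X during E: none.
Via N — items with X during N: none.
Via R — items with X during R: N.
Union: N.

N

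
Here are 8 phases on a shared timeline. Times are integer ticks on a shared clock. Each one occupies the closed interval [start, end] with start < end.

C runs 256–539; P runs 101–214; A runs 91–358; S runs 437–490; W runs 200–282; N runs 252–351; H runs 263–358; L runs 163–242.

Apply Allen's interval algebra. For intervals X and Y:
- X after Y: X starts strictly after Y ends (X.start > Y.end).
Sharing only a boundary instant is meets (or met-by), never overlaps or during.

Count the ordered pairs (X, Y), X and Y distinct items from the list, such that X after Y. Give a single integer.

Checking all 56 ordered pairs for relation 'after'; matching pairs in alphabetical order:
(C, L): C after L ✓
(C, P): C after P ✓
(H, L): H after L ✓
(H, P): H after P ✓
(N, L): N after L ✓
(N, P): N after P ✓
(S, A): S after A ✓
(S, H): S after H ✓
(S, L): S after L ✓
(S, N): S after N ✓
(S, P): S after P ✓
(S, W): S after W ✓
Count: 12.

12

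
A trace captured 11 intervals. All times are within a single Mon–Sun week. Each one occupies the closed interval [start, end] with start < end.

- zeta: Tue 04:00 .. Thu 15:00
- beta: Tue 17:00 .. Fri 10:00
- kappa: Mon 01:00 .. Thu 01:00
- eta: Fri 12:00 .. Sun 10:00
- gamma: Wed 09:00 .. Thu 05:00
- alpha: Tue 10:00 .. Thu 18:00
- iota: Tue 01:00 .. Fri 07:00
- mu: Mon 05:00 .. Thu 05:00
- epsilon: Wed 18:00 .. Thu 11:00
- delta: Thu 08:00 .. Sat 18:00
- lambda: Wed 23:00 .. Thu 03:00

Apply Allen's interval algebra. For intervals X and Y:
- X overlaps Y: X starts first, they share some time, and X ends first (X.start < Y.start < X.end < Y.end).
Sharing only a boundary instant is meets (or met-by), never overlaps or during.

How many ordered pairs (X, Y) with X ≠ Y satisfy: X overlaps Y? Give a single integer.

24

Checking all 110 ordered pairs for relation 'overlaps'; matching pairs in alphabetical order:
(alpha, beta): alpha overlaps beta ✓
(alpha, delta): alpha overlaps delta ✓
(beta, delta): beta overlaps delta ✓
(delta, eta): delta overlaps eta ✓
(epsilon, delta): epsilon overlaps delta ✓
(gamma, epsilon): gamma overlaps epsilon ✓
(iota, beta): iota overlaps beta ✓
(iota, delta): iota overlaps delta ✓
(kappa, alpha): kappa overlaps alpha ✓
(kappa, beta): kappa overlaps beta ✓
(kappa, epsilon): kappa overlaps epsilon ✓
(kappa, gamma): kappa overlaps gamma ✓
(kappa, iota): kappa overlaps iota ✓
(kappa, lambda): kappa overlaps lambda ✓
(kappa, mu): kappa overlaps mu ✓
(kappa, zeta): kappa overlaps zeta ✓
(mu, alpha): mu overlaps alpha ✓
(mu, beta): mu overlaps beta ✓
(mu, epsilon): mu overlaps epsilon ✓
(mu, iota): mu overlaps iota ✓
(mu, zeta): mu overlaps zeta ✓
(zeta, alpha): zeta overlaps alpha ✓
(zeta, beta): zeta overlaps beta ✓
(zeta, delta): zeta overlaps delta ✓
Count: 24.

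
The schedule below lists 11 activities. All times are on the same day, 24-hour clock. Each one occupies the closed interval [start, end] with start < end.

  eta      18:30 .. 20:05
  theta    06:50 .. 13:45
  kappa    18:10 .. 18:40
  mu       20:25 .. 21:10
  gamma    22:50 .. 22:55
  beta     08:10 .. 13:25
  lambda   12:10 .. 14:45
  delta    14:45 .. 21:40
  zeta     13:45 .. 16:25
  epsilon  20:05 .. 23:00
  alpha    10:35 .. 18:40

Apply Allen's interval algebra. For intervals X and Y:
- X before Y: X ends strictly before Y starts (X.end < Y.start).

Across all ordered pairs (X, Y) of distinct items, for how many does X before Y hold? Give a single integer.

Checking all 110 ordered pairs for relation 'before'; matching pairs in alphabetical order:
(alpha, epsilon): alpha before epsilon ✓
(alpha, gamma): alpha before gamma ✓
(alpha, mu): alpha before mu ✓
(beta, delta): beta before delta ✓
(beta, epsilon): beta before epsilon ✓
(beta, eta): beta before eta ✓
(beta, gamma): beta before gamma ✓
(beta, kappa): beta before kappa ✓
(beta, mu): beta before mu ✓
(beta, zeta): beta before zeta ✓
(delta, gamma): delta before gamma ✓
(eta, gamma): eta before gamma ✓
(eta, mu): eta before mu ✓
(kappa, epsilon): kappa before epsilon ✓
(kappa, gamma): kappa before gamma ✓
(kappa, mu): kappa before mu ✓
(lambda, epsilon): lambda before epsilon ✓
(lambda, eta): lambda before eta ✓
(lambda, gamma): lambda before gamma ✓
(lambda, kappa): lambda before kappa ✓
(lambda, mu): lambda before mu ✓
(mu, gamma): mu before gamma ✓
(theta, delta): theta before delta ✓
(theta, epsilon): theta before epsilon ✓
... plus 9 further pairs not listed.
Count: 33.

33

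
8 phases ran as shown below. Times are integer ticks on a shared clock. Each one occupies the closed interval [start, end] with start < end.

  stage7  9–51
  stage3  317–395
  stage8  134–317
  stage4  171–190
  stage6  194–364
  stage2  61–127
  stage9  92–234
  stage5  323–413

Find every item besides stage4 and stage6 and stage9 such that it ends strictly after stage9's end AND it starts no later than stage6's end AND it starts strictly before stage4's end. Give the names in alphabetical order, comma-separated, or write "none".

Conditions: its end is strictly after stage9's end (X.end > 234) AND its start is no later than stage6's end (X.start <= 364) AND its start is strictly before stage4's end (X.start < 190).
stage2: end 127 > 234? ✗; start 61 <= 364? ✓; start 61 < 190? ✓ → no.
stage3: end 395 > 234? ✓; start 317 <= 364? ✓; start 317 < 190? ✗ → no.
stage5: end 413 > 234? ✓; start 323 <= 364? ✓; start 323 < 190? ✗ → no.
stage7: end 51 > 234? ✗; start 9 <= 364? ✓; start 9 < 190? ✓ → no.
stage8: end 317 > 234? ✓; start 134 <= 364? ✓; start 134 < 190? ✓ → yes.
Result: stage8.

stage8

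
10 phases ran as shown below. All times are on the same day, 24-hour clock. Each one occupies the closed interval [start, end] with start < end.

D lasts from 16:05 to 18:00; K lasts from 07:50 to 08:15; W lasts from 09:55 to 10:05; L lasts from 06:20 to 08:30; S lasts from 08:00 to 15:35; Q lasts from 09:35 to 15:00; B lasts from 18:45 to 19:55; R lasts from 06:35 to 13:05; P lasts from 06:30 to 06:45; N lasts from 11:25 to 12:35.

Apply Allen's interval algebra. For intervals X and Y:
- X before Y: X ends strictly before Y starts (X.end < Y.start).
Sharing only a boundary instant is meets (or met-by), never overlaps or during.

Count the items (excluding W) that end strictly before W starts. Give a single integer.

3

Target W = [09:55, 10:05].
B [18:45, 19:55] → after → no.
D [16:05, 18:00] → after → no.
K [07:50, 08:15] → before → counts.
L [06:20, 08:30] → before → counts.
N [11:25, 12:35] → after → no.
P [06:30, 06:45] → before → counts.
Q [09:35, 15:00] → contains → no.
R [06:35, 13:05] → contains → no.
S [08:00, 15:35] → contains → no.
Total: 3.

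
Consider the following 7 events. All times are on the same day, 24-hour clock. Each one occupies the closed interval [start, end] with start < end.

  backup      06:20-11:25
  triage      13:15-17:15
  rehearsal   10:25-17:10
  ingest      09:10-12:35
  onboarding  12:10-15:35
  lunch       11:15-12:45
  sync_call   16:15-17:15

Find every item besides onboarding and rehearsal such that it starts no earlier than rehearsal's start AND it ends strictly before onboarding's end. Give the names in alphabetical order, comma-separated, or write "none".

Conditions: its start is no earlier than rehearsal's start (X.start >= 10:25) AND its end is strictly before onboarding's end (X.end < 15:35).
backup: start 06:20 >= 10:25? ✗; end 11:25 < 15:35? ✓ → no.
ingest: start 09:10 >= 10:25? ✗; end 12:35 < 15:35? ✓ → no.
lunch: start 11:15 >= 10:25? ✓; end 12:45 < 15:35? ✓ → yes.
sync_call: start 16:15 >= 10:25? ✓; end 17:15 < 15:35? ✗ → no.
triage: start 13:15 >= 10:25? ✓; end 17:15 < 15:35? ✗ → no.
Result: lunch.

lunch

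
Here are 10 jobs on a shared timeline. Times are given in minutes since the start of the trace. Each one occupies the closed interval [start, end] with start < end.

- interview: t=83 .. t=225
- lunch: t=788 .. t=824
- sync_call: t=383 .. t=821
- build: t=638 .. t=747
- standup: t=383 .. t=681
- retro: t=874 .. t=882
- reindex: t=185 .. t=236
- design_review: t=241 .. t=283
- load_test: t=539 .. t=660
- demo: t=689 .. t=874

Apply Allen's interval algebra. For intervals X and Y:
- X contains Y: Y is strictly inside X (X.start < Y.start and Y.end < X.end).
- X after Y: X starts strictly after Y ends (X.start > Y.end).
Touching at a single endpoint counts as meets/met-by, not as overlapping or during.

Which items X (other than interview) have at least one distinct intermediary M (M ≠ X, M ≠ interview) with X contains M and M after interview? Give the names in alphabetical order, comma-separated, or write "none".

Target interview = [t=83, t=225].
Intermediaries M with M after interview: build, demo, design_review, load_test, lunch, retro, standup, sync_call.
Via build — items with X contains build: sync_call.
Via demo — items with X contains demo: none.
Via design_review — items with X contains design_review: none.
Via load_test — items with X contains load_test: standup, sync_call.
Via lunch — items with X contains lunch: demo.
Via retro — items with X contains retro: none.
Via standup — items with X contains standup: none.
Via sync_call — items with X contains sync_call: none.
Union: demo, standup, sync_call.

demo, standup, sync_call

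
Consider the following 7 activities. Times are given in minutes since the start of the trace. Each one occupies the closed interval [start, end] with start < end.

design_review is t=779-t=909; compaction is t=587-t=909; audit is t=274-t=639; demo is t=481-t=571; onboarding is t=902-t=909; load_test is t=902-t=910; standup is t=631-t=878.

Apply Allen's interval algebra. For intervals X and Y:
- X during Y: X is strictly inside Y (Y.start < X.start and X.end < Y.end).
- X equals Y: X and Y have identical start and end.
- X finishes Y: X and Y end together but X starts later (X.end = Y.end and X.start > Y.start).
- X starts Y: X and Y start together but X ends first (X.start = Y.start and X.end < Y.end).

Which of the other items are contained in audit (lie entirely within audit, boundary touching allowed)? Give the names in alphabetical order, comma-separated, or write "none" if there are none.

Target audit = [t=274, t=639].
compaction [t=587, t=909] → overlapped-by → no.
demo [t=481, t=571] → during → yes.
design_review [t=779, t=909] → after → no.
load_test [t=902, t=910] → after → no.
onboarding [t=902, t=909] → after → no.
standup [t=631, t=878] → overlapped-by → no.
Result: demo.

demo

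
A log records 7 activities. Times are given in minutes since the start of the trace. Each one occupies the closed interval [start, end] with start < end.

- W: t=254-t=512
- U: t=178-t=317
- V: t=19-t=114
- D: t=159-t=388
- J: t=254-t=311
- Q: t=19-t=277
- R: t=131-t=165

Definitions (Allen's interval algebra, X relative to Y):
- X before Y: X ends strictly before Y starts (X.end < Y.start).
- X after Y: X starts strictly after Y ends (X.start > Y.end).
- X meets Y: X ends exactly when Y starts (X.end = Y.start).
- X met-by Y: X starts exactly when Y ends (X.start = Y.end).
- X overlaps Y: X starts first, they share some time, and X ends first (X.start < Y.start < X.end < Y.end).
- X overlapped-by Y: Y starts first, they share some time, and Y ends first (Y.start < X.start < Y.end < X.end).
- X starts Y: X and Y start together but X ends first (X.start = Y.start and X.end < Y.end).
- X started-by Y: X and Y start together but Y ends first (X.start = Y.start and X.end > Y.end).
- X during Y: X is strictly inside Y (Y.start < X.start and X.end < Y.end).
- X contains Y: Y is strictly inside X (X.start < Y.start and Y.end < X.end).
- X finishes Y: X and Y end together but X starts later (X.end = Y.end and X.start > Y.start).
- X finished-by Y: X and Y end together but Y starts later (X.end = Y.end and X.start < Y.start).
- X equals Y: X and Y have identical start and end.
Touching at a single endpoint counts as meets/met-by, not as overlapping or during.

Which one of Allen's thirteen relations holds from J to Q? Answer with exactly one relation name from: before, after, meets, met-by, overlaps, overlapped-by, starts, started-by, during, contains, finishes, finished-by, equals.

overlapped-by

J = [t=254, t=311]; Q = [t=19, t=277].
Compare endpoints: J.start > Q.start, J.start < Q.end, J.end > Q.start, J.end > Q.end.
That pattern is 'overlapped-by'.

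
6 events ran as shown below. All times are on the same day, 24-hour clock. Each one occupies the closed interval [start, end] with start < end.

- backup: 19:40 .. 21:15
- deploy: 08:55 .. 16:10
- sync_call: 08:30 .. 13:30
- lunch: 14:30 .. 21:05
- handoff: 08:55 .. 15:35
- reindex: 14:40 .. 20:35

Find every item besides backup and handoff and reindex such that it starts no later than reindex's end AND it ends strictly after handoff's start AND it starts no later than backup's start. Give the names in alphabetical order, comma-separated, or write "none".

Conditions: its start is no later than reindex's end (X.start <= 20:35) AND its end is strictly after handoff's start (X.end > 08:55) AND its start is no later than backup's start (X.start <= 19:40).
deploy: start 08:55 <= 20:35? ✓; end 16:10 > 08:55? ✓; start 08:55 <= 19:40? ✓ → yes.
lunch: start 14:30 <= 20:35? ✓; end 21:05 > 08:55? ✓; start 14:30 <= 19:40? ✓ → yes.
sync_call: start 08:30 <= 20:35? ✓; end 13:30 > 08:55? ✓; start 08:30 <= 19:40? ✓ → yes.
Result: deploy, lunch, sync_call.

deploy, lunch, sync_call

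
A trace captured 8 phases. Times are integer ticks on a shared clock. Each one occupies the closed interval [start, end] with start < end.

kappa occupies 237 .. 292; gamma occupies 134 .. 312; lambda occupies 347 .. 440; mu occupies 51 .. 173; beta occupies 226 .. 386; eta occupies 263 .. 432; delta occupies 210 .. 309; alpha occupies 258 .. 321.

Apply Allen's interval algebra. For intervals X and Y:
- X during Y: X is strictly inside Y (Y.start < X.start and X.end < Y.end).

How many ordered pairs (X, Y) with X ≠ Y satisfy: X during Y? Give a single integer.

5

Checking all 56 ordered pairs for relation 'during'; matching pairs in alphabetical order:
(alpha, beta): alpha during beta ✓
(delta, gamma): delta during gamma ✓
(kappa, beta): kappa during beta ✓
(kappa, delta): kappa during delta ✓
(kappa, gamma): kappa during gamma ✓
Count: 5.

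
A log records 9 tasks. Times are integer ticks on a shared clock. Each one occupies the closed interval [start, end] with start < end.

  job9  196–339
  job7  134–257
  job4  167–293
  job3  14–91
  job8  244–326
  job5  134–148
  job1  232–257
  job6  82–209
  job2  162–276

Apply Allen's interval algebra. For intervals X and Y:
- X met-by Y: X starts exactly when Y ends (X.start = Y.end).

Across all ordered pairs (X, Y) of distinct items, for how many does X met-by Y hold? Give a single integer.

0

Checking all 72 ordered pairs for relation 'met-by'; matching pairs in alphabetical order:
No pair satisfies it.
Count: 0.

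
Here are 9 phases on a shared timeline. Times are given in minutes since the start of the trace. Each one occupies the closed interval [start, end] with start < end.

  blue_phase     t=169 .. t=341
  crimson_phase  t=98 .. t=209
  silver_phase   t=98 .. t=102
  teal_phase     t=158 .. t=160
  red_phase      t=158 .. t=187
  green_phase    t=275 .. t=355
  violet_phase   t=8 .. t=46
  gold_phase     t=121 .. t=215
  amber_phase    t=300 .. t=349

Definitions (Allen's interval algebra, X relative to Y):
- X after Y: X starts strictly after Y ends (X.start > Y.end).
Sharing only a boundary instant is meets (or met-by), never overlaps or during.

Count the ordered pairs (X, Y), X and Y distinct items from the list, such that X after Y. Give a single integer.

Checking all 72 ordered pairs for relation 'after'; matching pairs in alphabetical order:
(amber_phase, crimson_phase): amber_phase after crimson_phase ✓
(amber_phase, gold_phase): amber_phase after gold_phase ✓
(amber_phase, red_phase): amber_phase after red_phase ✓
(amber_phase, silver_phase): amber_phase after silver_phase ✓
(amber_phase, teal_phase): amber_phase after teal_phase ✓
(amber_phase, violet_phase): amber_phase after violet_phase ✓
(blue_phase, silver_phase): blue_phase after silver_phase ✓
(blue_phase, teal_phase): blue_phase after teal_phase ✓
(blue_phase, violet_phase): blue_phase after violet_phase ✓
(crimson_phase, violet_phase): crimson_phase after violet_phase ✓
(gold_phase, silver_phase): gold_phase after silver_phase ✓
(gold_phase, violet_phase): gold_phase after violet_phase ✓
(green_phase, crimson_phase): green_phase after crimson_phase ✓
(green_phase, gold_phase): green_phase after gold_phase ✓
(green_phase, red_phase): green_phase after red_phase ✓
(green_phase, silver_phase): green_phase after silver_phase ✓
(green_phase, teal_phase): green_phase after teal_phase ✓
(green_phase, violet_phase): green_phase after violet_phase ✓
(red_phase, silver_phase): red_phase after silver_phase ✓
(red_phase, violet_phase): red_phase after violet_phase ✓
(silver_phase, violet_phase): silver_phase after violet_phase ✓
(teal_phase, silver_phase): teal_phase after silver_phase ✓
(teal_phase, violet_phase): teal_phase after violet_phase ✓
Count: 23.

23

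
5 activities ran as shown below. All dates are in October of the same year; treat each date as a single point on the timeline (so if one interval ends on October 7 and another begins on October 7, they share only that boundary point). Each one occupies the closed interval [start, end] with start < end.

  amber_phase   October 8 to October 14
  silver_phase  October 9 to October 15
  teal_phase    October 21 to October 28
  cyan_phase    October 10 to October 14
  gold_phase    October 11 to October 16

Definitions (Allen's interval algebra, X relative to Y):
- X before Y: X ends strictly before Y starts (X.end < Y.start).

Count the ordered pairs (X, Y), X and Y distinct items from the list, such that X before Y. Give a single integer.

4

Checking all 20 ordered pairs for relation 'before'; matching pairs in alphabetical order:
(amber_phase, teal_phase): amber_phase before teal_phase ✓
(cyan_phase, teal_phase): cyan_phase before teal_phase ✓
(gold_phase, teal_phase): gold_phase before teal_phase ✓
(silver_phase, teal_phase): silver_phase before teal_phase ✓
Count: 4.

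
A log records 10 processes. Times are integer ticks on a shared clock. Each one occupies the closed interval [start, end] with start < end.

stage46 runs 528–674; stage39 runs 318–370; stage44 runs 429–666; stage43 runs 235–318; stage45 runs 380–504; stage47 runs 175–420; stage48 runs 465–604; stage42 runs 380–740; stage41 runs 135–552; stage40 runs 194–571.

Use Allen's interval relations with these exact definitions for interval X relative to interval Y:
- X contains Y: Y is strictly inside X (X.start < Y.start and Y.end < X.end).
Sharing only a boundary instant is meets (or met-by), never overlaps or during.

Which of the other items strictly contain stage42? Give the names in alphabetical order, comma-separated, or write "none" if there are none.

Target stage42 = [380, 740].
stage39 [318, 370] → before → no.
stage40 [194, 571] → overlaps → no.
stage41 [135, 552] → overlaps → no.
stage43 [235, 318] → before → no.
stage44 [429, 666] → during → no.
stage45 [380, 504] → starts → no.
stage46 [528, 674] → during → no.
stage47 [175, 420] → overlaps → no.
stage48 [465, 604] → during → no.
Result: none.

none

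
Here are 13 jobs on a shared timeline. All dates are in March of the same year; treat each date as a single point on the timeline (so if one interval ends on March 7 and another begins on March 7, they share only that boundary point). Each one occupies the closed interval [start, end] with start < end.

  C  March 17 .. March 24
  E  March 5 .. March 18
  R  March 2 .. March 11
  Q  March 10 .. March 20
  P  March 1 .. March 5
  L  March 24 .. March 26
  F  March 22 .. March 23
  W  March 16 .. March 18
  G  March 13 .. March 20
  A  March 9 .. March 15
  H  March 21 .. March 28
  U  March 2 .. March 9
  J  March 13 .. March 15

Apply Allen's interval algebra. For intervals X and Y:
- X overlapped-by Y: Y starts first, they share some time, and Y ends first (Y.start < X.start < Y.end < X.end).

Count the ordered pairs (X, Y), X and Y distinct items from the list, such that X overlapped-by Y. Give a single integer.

15

Checking all 156 ordered pairs for relation 'overlapped-by'; matching pairs in alphabetical order:
(A, R): A overlapped-by R ✓
(C, E): C overlapped-by E ✓
(C, G): C overlapped-by G ✓
(C, Q): C overlapped-by Q ✓
(C, W): C overlapped-by W ✓
(E, R): E overlapped-by R ✓
(E, U): E overlapped-by U ✓
(G, A): G overlapped-by A ✓
(G, E): G overlapped-by E ✓
(H, C): H overlapped-by C ✓
(Q, A): Q overlapped-by A ✓
(Q, E): Q overlapped-by E ✓
(Q, R): Q overlapped-by R ✓
(R, P): R overlapped-by P ✓
(U, P): U overlapped-by P ✓
Count: 15.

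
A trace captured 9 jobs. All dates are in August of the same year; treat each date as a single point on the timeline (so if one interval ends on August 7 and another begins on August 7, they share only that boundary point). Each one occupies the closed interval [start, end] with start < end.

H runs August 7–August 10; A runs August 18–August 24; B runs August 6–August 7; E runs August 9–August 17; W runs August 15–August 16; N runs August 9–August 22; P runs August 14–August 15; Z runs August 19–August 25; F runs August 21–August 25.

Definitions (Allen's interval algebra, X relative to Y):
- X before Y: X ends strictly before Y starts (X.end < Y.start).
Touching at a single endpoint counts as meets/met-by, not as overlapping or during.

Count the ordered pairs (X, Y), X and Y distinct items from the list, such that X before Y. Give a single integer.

21

Checking all 72 ordered pairs for relation 'before'; matching pairs in alphabetical order:
(B, A): B before A ✓
(B, E): B before E ✓
(B, F): B before F ✓
(B, N): B before N ✓
(B, P): B before P ✓
(B, W): B before W ✓
(B, Z): B before Z ✓
(E, A): E before A ✓
(E, F): E before F ✓
(E, Z): E before Z ✓
(H, A): H before A ✓
(H, F): H before F ✓
(H, P): H before P ✓
(H, W): H before W ✓
(H, Z): H before Z ✓
(P, A): P before A ✓
(P, F): P before F ✓
(P, Z): P before Z ✓
(W, A): W before A ✓
(W, F): W before F ✓
(W, Z): W before Z ✓
Count: 21.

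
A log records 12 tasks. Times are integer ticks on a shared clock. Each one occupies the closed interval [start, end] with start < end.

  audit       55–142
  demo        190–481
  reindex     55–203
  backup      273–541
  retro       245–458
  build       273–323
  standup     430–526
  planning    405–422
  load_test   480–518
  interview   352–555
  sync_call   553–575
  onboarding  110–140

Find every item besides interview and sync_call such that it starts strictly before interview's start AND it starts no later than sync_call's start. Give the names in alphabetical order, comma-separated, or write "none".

Conditions: its start is strictly before interview's start (X.start < 352) AND its start is no later than sync_call's start (X.start <= 553).
audit: start 55 < 352? ✓; start 55 <= 553? ✓ → yes.
backup: start 273 < 352? ✓; start 273 <= 553? ✓ → yes.
build: start 273 < 352? ✓; start 273 <= 553? ✓ → yes.
demo: start 190 < 352? ✓; start 190 <= 553? ✓ → yes.
load_test: start 480 < 352? ✗; start 480 <= 553? ✓ → no.
onboarding: start 110 < 352? ✓; start 110 <= 553? ✓ → yes.
planning: start 405 < 352? ✗; start 405 <= 553? ✓ → no.
reindex: start 55 < 352? ✓; start 55 <= 553? ✓ → yes.
retro: start 245 < 352? ✓; start 245 <= 553? ✓ → yes.
standup: start 430 < 352? ✗; start 430 <= 553? ✓ → no.
Result: audit, backup, build, demo, onboarding, reindex, retro.

audit, backup, build, demo, onboarding, reindex, retro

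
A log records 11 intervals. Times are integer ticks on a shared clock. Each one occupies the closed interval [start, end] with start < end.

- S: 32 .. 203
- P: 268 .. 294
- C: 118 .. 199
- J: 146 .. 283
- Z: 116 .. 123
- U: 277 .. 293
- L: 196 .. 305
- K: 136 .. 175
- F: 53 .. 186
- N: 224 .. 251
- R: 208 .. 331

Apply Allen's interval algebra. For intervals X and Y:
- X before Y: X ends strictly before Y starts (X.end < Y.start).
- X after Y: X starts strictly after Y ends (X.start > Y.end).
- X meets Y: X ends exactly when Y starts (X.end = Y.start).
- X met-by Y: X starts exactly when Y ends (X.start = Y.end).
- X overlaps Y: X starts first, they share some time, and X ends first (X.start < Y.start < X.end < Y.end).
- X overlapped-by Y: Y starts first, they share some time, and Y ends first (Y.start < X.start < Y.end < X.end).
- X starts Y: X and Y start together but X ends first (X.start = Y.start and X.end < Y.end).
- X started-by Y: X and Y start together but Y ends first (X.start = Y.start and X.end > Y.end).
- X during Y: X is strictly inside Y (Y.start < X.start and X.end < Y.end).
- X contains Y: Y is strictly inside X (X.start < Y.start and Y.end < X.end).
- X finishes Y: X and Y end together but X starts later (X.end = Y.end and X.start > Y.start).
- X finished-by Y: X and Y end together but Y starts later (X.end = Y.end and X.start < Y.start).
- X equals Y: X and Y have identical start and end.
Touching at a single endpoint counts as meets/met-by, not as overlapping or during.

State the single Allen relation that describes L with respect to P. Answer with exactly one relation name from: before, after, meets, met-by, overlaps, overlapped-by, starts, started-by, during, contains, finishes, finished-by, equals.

L = [196, 305]; P = [268, 294].
Compare endpoints: L.start < P.start, L.start < P.end, L.end > P.start, L.end > P.end.
That pattern is 'contains'.

contains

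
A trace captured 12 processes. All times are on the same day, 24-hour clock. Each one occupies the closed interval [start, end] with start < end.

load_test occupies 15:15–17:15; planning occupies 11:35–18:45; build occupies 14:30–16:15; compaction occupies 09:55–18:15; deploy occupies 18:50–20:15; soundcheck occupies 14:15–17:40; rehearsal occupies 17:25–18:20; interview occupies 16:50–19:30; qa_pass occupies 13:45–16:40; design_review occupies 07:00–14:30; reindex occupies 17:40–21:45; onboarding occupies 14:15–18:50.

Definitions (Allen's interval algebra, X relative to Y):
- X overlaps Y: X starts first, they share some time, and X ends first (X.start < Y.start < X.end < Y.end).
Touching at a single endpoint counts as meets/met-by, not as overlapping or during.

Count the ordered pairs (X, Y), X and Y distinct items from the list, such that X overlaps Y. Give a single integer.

Checking all 132 ordered pairs for relation 'overlaps'; matching pairs in alphabetical order:
(build, load_test): build overlaps load_test ✓
(compaction, interview): compaction overlaps interview ✓
(compaction, onboarding): compaction overlaps onboarding ✓
(compaction, planning): compaction overlaps planning ✓
(compaction, rehearsal): compaction overlaps rehearsal ✓
(compaction, reindex): compaction overlaps reindex ✓
(design_review, compaction): design_review overlaps compaction ✓
(design_review, onboarding): design_review overlaps onboarding ✓
(design_review, planning): design_review overlaps planning ✓
(design_review, qa_pass): design_review overlaps qa_pass ✓
(design_review, soundcheck): design_review overlaps soundcheck ✓
(interview, deploy): interview overlaps deploy ✓
(interview, reindex): interview overlaps reindex ✓
(load_test, interview): load_test overlaps interview ✓
(onboarding, interview): onboarding overlaps interview ✓
(onboarding, reindex): onboarding overlaps reindex ✓
(planning, interview): planning overlaps interview ✓
(planning, onboarding): planning overlaps onboarding ✓
(planning, reindex): planning overlaps reindex ✓
(qa_pass, load_test): qa_pass overlaps load_test ✓
(qa_pass, onboarding): qa_pass overlaps onboarding ✓
(qa_pass, soundcheck): qa_pass overlaps soundcheck ✓
(rehearsal, reindex): rehearsal overlaps reindex ✓
(soundcheck, interview): soundcheck overlaps interview ✓
... plus 1 further pairs not listed.
Count: 25.

25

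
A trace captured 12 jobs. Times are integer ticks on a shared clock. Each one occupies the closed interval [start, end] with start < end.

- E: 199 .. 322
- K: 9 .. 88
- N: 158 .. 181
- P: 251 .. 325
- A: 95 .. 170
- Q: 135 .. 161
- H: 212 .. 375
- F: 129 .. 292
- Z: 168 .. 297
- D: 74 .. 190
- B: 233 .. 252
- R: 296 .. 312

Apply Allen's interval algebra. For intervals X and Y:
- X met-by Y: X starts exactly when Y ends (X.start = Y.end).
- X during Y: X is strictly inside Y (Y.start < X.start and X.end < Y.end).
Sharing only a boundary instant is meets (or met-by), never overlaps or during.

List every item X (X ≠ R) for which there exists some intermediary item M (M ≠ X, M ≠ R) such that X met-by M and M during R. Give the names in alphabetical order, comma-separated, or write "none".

none

Target R = [296, 312].
Intermediaries M with M during R: none.
Union: none.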